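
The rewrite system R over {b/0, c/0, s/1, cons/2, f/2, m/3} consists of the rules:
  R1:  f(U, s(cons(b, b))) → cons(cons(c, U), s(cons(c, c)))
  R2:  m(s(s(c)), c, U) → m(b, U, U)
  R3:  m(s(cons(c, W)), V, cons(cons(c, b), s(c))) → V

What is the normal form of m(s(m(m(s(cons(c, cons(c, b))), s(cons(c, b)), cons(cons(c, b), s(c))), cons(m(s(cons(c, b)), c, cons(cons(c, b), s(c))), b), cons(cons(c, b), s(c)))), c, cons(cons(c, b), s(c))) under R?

1. m(s(m(m(s(cons(c, cons(c, b))), s(cons(c, b)), cons(cons(c, b), s(c))), cons(m(s(cons(c, b)), c, cons(cons(c, b), s(c))), b), cons(cons(c, b), s(c)))), c, cons(cons(c, b), s(c)))  →  m(s(m(s(cons(c, b)), cons(m(s(cons(c, b)), c, cons(cons(c, b), s(c))), b), cons(cons(c, b), s(c)))), c, cons(cons(c, b), s(c)))   [R3 at 1.1.1]
2. m(s(m(s(cons(c, b)), cons(m(s(cons(c, b)), c, cons(cons(c, b), s(c))), b), cons(cons(c, b), s(c)))), c, cons(cons(c, b), s(c)))  →  m(s(cons(m(s(cons(c, b)), c, cons(cons(c, b), s(c))), b)), c, cons(cons(c, b), s(c)))   [R3 at 1.1]
3. m(s(cons(m(s(cons(c, b)), c, cons(cons(c, b), s(c))), b)), c, cons(cons(c, b), s(c)))  →  m(s(cons(c, b)), c, cons(cons(c, b), s(c)))   [R3 at 1.1.1]
4. m(s(cons(c, b)), c, cons(cons(c, b), s(c)))  →  c   [R3 at ε]

c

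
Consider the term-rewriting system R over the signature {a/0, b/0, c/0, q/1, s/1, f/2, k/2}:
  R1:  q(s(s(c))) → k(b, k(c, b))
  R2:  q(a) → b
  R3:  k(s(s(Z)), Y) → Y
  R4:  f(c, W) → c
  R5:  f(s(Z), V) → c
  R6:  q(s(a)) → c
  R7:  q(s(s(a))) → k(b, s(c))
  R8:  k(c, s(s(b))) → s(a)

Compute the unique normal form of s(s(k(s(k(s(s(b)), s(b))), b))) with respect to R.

s(s(b))

1. s(s(k(s(k(s(s(b)), s(b))), b)))  →  s(s(k(s(s(b)), b)))   [R3 at 1.1.1.1]
2. s(s(k(s(s(b)), b)))  →  s(s(b))   [R3 at 1.1]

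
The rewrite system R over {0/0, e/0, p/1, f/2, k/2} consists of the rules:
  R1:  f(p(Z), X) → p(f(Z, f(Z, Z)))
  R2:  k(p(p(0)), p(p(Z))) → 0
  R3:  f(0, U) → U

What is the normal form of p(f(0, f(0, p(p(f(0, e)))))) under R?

1. p(f(0, f(0, p(p(f(0, e))))))  →  p(f(0, p(p(f(0, e)))))   [R3 at 1]
2. p(f(0, p(p(f(0, e)))))  →  p(p(p(f(0, e))))   [R3 at 1]
3. p(p(p(f(0, e))))  →  p(p(p(e)))   [R3 at 1.1.1]

p(p(p(e)))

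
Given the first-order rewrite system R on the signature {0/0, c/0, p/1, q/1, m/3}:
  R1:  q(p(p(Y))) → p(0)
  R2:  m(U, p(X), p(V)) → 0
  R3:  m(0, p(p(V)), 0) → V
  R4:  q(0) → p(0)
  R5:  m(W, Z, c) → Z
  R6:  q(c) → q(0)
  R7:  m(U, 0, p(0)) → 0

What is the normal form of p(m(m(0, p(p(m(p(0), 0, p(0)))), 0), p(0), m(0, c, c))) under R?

p(p(0))

1. p(m(m(0, p(p(m(p(0), 0, p(0)))), 0), p(0), m(0, c, c)))  →  p(m(m(p(0), 0, p(0)), p(0), m(0, c, c)))   [R3 at 1.1]
2. p(m(m(p(0), 0, p(0)), p(0), m(0, c, c)))  →  p(m(0, p(0), m(0, c, c)))   [R7 at 1.1]
3. p(m(0, p(0), m(0, c, c)))  →  p(m(0, p(0), c))   [R5 at 1.3]
4. p(m(0, p(0), c))  →  p(p(0))   [R5 at 1]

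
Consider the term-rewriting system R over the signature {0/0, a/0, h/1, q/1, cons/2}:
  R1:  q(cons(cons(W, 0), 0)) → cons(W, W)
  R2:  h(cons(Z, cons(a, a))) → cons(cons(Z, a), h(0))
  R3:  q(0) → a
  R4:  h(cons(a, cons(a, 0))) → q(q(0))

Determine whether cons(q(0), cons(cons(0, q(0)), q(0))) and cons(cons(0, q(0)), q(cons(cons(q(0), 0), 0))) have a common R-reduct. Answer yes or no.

no — NF(t₁) = cons(a, cons(cons(0, a), a)), NF(t₂) = cons(cons(0, a), cons(a, a))

Reduce t₁ = cons(q(0), cons(cons(0, q(0)), q(0))):
1. cons(q(0), cons(cons(0, q(0)), q(0)))  →  cons(a, cons(cons(0, q(0)), q(0)))   [R3 at 1]
2. cons(a, cons(cons(0, q(0)), q(0)))  →  cons(a, cons(cons(0, a), q(0)))   [R3 at 2.1.2]
3. cons(a, cons(cons(0, a), q(0)))  →  cons(a, cons(cons(0, a), a))   [R3 at 2.2]

Reduce t₂ = cons(cons(0, q(0)), q(cons(cons(q(0), 0), 0))):
1. cons(cons(0, q(0)), q(cons(cons(q(0), 0), 0)))  →  cons(cons(0, a), q(cons(cons(q(0), 0), 0)))   [R3 at 1.2]
2. cons(cons(0, a), q(cons(cons(q(0), 0), 0)))  →  cons(cons(0, a), cons(q(0), q(0)))   [R1 at 2]
3. cons(cons(0, a), cons(q(0), q(0)))  →  cons(cons(0, a), cons(a, q(0)))   [R3 at 2.1]
4. cons(cons(0, a), cons(a, q(0)))  →  cons(cons(0, a), cons(a, a))   [R3 at 2.2]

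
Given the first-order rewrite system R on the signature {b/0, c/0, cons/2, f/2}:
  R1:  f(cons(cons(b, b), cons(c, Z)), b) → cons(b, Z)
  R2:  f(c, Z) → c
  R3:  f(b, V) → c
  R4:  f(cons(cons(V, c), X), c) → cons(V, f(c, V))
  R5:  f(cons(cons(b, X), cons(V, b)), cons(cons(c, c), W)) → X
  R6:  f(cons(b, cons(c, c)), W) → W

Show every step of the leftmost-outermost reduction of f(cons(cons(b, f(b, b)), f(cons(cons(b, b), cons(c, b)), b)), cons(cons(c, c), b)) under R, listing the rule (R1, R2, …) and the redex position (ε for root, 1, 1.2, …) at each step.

1. f(cons(cons(b, f(b, b)), f(cons(cons(b, b), cons(c, b)), b)), cons(cons(c, c), b))  →  f(cons(cons(b, c), f(cons(cons(b, b), cons(c, b)), b)), cons(cons(c, c), b))   [R3 at 1.1.2]
2. f(cons(cons(b, c), f(cons(cons(b, b), cons(c, b)), b)), cons(cons(c, c), b))  →  f(cons(cons(b, c), cons(b, b)), cons(cons(c, c), b))   [R1 at 1.2]
3. f(cons(cons(b, c), cons(b, b)), cons(cons(c, c), b))  →  c   [R5 at ε]

c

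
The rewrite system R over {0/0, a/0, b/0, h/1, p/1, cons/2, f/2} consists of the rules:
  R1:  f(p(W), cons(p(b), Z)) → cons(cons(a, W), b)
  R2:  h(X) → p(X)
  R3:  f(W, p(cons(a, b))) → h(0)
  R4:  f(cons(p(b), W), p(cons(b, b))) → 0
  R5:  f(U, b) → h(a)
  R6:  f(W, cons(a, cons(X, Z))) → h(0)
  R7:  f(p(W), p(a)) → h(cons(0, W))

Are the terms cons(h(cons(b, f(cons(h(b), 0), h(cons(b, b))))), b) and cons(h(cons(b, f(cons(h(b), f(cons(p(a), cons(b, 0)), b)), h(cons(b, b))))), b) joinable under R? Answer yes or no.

Reduce t₁ = cons(h(cons(b, f(cons(h(b), 0), h(cons(b, b))))), b):
1. cons(h(cons(b, f(cons(h(b), 0), h(cons(b, b))))), b)  →  cons(p(cons(b, f(cons(h(b), 0), h(cons(b, b))))), b)   [R2 at 1]
2. cons(p(cons(b, f(cons(h(b), 0), h(cons(b, b))))), b)  →  cons(p(cons(b, f(cons(p(b), 0), h(cons(b, b))))), b)   [R2 at 1.1.2.1.1]
3. cons(p(cons(b, f(cons(p(b), 0), h(cons(b, b))))), b)  →  cons(p(cons(b, f(cons(p(b), 0), p(cons(b, b))))), b)   [R2 at 1.1.2.2]
4. cons(p(cons(b, f(cons(p(b), 0), p(cons(b, b))))), b)  →  cons(p(cons(b, 0)), b)   [R4 at 1.1.2]

Reduce t₂ = cons(h(cons(b, f(cons(h(b), f(cons(p(a), cons(b, 0)), b)), h(cons(b, b))))), b):
1. cons(h(cons(b, f(cons(h(b), f(cons(p(a), cons(b, 0)), b)), h(cons(b, b))))), b)  →  cons(p(cons(b, f(cons(h(b), f(cons(p(a), cons(b, 0)), b)), h(cons(b, b))))), b)   [R2 at 1]
2. cons(p(cons(b, f(cons(h(b), f(cons(p(a), cons(b, 0)), b)), h(cons(b, b))))), b)  →  cons(p(cons(b, f(cons(p(b), f(cons(p(a), cons(b, 0)), b)), h(cons(b, b))))), b)   [R2 at 1.1.2.1.1]
3. cons(p(cons(b, f(cons(p(b), f(cons(p(a), cons(b, 0)), b)), h(cons(b, b))))), b)  →  cons(p(cons(b, f(cons(p(b), h(a)), h(cons(b, b))))), b)   [R5 at 1.1.2.1.2]
4. cons(p(cons(b, f(cons(p(b), h(a)), h(cons(b, b))))), b)  →  cons(p(cons(b, f(cons(p(b), p(a)), h(cons(b, b))))), b)   [R2 at 1.1.2.1.2]
5. cons(p(cons(b, f(cons(p(b), p(a)), h(cons(b, b))))), b)  →  cons(p(cons(b, f(cons(p(b), p(a)), p(cons(b, b))))), b)   [R2 at 1.1.2.2]
6. cons(p(cons(b, f(cons(p(b), p(a)), p(cons(b, b))))), b)  →  cons(p(cons(b, 0)), b)   [R4 at 1.1.2]

yes — NF(t₁) = cons(p(cons(b, 0)), b), NF(t₂) = cons(p(cons(b, 0)), b)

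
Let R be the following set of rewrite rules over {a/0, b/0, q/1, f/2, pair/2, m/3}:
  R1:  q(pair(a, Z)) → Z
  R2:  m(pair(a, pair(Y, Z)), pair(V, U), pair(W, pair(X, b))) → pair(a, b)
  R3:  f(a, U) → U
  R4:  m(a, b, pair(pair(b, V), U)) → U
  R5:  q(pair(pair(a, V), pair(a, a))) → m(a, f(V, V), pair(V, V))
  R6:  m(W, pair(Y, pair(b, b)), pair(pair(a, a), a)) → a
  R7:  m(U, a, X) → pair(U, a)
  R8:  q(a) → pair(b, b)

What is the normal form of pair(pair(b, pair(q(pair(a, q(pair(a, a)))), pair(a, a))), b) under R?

pair(pair(b, pair(a, pair(a, a))), b)

1. pair(pair(b, pair(q(pair(a, q(pair(a, a)))), pair(a, a))), b)  →  pair(pair(b, pair(q(pair(a, a)), pair(a, a))), b)   [R1 at 1.2.1]
2. pair(pair(b, pair(q(pair(a, a)), pair(a, a))), b)  →  pair(pair(b, pair(a, pair(a, a))), b)   [R1 at 1.2.1]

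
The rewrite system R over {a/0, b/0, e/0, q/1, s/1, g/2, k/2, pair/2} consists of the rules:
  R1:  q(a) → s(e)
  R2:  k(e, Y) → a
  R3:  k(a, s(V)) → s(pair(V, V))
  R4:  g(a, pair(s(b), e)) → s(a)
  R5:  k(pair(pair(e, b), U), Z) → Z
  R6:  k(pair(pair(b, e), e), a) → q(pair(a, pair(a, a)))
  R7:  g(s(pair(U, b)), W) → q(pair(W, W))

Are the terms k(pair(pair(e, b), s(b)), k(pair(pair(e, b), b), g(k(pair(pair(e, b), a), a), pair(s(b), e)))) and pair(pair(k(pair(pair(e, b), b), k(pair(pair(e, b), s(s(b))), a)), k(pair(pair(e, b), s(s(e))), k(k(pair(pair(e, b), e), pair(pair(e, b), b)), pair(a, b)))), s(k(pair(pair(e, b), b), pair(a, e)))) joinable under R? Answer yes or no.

no — NF(t₁) = s(a), NF(t₂) = pair(pair(a, pair(a, b)), s(pair(a, e)))

Reduce t₁ = k(pair(pair(e, b), s(b)), k(pair(pair(e, b), b), g(k(pair(pair(e, b), a), a), pair(s(b), e)))):
1. k(pair(pair(e, b), s(b)), k(pair(pair(e, b), b), g(k(pair(pair(e, b), a), a), pair(s(b), e))))  →  k(pair(pair(e, b), b), g(k(pair(pair(e, b), a), a), pair(s(b), e)))   [R5 at ε]
2. k(pair(pair(e, b), b), g(k(pair(pair(e, b), a), a), pair(s(b), e)))  →  g(k(pair(pair(e, b), a), a), pair(s(b), e))   [R5 at ε]
3. g(k(pair(pair(e, b), a), a), pair(s(b), e))  →  g(a, pair(s(b), e))   [R5 at 1]
4. g(a, pair(s(b), e))  →  s(a)   [R4 at ε]

Reduce t₂ = pair(pair(k(pair(pair(e, b), b), k(pair(pair(e, b), s(s(b))), a)), k(pair(pair(e, b), s(s(e))), k(k(pair(pair(e, b), e), pair(pair(e, b), b)), pair(a, b)))), s(k(pair(pair(e, b), b), pair(a, e)))):
1. pair(pair(k(pair(pair(e, b), b), k(pair(pair(e, b), s(s(b))), a)), k(pair(pair(e, b), s(s(e))), k(k(pair(pair(e, b), e), pair(pair(e, b), b)), pair(a, b)))), s(k(pair(pair(e, b), b), pair(a, e))))  →  pair(pair(k(pair(pair(e, b), s(s(b))), a), k(pair(pair(e, b), s(s(e))), k(k(pair(pair(e, b), e), pair(pair(e, b), b)), pair(a, b)))), s(k(pair(pair(e, b), b), pair(a, e))))   [R5 at 1.1]
2. pair(pair(k(pair(pair(e, b), s(s(b))), a), k(pair(pair(e, b), s(s(e))), k(k(pair(pair(e, b), e), pair(pair(e, b), b)), pair(a, b)))), s(k(pair(pair(e, b), b), pair(a, e))))  →  pair(pair(a, k(pair(pair(e, b), s(s(e))), k(k(pair(pair(e, b), e), pair(pair(e, b), b)), pair(a, b)))), s(k(pair(pair(e, b), b), pair(a, e))))   [R5 at 1.1]
3. pair(pair(a, k(pair(pair(e, b), s(s(e))), k(k(pair(pair(e, b), e), pair(pair(e, b), b)), pair(a, b)))), s(k(pair(pair(e, b), b), pair(a, e))))  →  pair(pair(a, k(k(pair(pair(e, b), e), pair(pair(e, b), b)), pair(a, b))), s(k(pair(pair(e, b), b), pair(a, e))))   [R5 at 1.2]
4. pair(pair(a, k(k(pair(pair(e, b), e), pair(pair(e, b), b)), pair(a, b))), s(k(pair(pair(e, b), b), pair(a, e))))  →  pair(pair(a, k(pair(pair(e, b), b), pair(a, b))), s(k(pair(pair(e, b), b), pair(a, e))))   [R5 at 1.2.1]
5. pair(pair(a, k(pair(pair(e, b), b), pair(a, b))), s(k(pair(pair(e, b), b), pair(a, e))))  →  pair(pair(a, pair(a, b)), s(k(pair(pair(e, b), b), pair(a, e))))   [R5 at 1.2]
6. pair(pair(a, pair(a, b)), s(k(pair(pair(e, b), b), pair(a, e))))  →  pair(pair(a, pair(a, b)), s(pair(a, e)))   [R5 at 2.1]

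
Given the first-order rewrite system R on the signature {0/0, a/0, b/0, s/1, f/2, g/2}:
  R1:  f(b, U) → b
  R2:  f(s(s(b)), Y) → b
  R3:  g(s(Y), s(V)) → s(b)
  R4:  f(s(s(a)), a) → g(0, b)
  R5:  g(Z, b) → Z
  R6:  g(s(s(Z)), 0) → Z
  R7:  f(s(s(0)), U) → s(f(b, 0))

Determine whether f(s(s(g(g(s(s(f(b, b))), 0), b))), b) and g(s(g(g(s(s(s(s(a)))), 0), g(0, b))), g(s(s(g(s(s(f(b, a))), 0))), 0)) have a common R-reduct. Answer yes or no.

no — NF(t₁) = b, NF(t₂) = s(a)

Reduce t₁ = f(s(s(g(g(s(s(f(b, b))), 0), b))), b):
1. f(s(s(g(g(s(s(f(b, b))), 0), b))), b)  →  f(s(s(g(s(s(f(b, b))), 0))), b)   [R5 at 1.1.1]
2. f(s(s(g(s(s(f(b, b))), 0))), b)  →  f(s(s(f(b, b))), b)   [R6 at 1.1.1]
3. f(s(s(f(b, b))), b)  →  f(s(s(b)), b)   [R1 at 1.1.1]
4. f(s(s(b)), b)  →  b   [R2 at ε]

Reduce t₂ = g(s(g(g(s(s(s(s(a)))), 0), g(0, b))), g(s(s(g(s(s(f(b, a))), 0))), 0)):
1. g(s(g(g(s(s(s(s(a)))), 0), g(0, b))), g(s(s(g(s(s(f(b, a))), 0))), 0))  →  g(s(g(s(s(a)), g(0, b))), g(s(s(g(s(s(f(b, a))), 0))), 0))   [R6 at 1.1.1]
2. g(s(g(s(s(a)), g(0, b))), g(s(s(g(s(s(f(b, a))), 0))), 0))  →  g(s(g(s(s(a)), 0)), g(s(s(g(s(s(f(b, a))), 0))), 0))   [R5 at 1.1.2]
3. g(s(g(s(s(a)), 0)), g(s(s(g(s(s(f(b, a))), 0))), 0))  →  g(s(a), g(s(s(g(s(s(f(b, a))), 0))), 0))   [R6 at 1.1]
4. g(s(a), g(s(s(g(s(s(f(b, a))), 0))), 0))  →  g(s(a), g(s(s(f(b, a))), 0))   [R6 at 2]
5. g(s(a), g(s(s(f(b, a))), 0))  →  g(s(a), f(b, a))   [R6 at 2]
6. g(s(a), f(b, a))  →  g(s(a), b)   [R1 at 2]
7. g(s(a), b)  →  s(a)   [R5 at ε]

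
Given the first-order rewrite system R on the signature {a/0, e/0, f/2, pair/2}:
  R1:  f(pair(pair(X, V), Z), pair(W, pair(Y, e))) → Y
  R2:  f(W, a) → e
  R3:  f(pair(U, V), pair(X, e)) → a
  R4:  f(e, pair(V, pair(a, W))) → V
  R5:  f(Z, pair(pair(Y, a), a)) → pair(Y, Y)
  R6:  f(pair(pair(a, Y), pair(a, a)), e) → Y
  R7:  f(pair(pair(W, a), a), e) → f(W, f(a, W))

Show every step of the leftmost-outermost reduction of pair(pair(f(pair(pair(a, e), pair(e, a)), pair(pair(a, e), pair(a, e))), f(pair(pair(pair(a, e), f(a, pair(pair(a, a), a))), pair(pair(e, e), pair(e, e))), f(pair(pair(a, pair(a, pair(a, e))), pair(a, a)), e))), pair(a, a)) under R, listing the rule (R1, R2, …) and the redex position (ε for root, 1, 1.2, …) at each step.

1. pair(pair(f(pair(pair(a, e), pair(e, a)), pair(pair(a, e), pair(a, e))), f(pair(pair(pair(a, e), f(a, pair(pair(a, a), a))), pair(pair(e, e), pair(e, e))), f(pair(pair(a, pair(a, pair(a, e))), pair(a, a)), e))), pair(a, a))  →  pair(pair(a, f(pair(pair(pair(a, e), f(a, pair(pair(a, a), a))), pair(pair(e, e), pair(e, e))), f(pair(pair(a, pair(a, pair(a, e))), pair(a, a)), e))), pair(a, a))   [R1 at 1.1]
2. pair(pair(a, f(pair(pair(pair(a, e), f(a, pair(pair(a, a), a))), pair(pair(e, e), pair(e, e))), f(pair(pair(a, pair(a, pair(a, e))), pair(a, a)), e))), pair(a, a))  →  pair(pair(a, f(pair(pair(pair(a, e), pair(a, a)), pair(pair(e, e), pair(e, e))), f(pair(pair(a, pair(a, pair(a, e))), pair(a, a)), e))), pair(a, a))   [R5 at 1.2.1.1.2]
3. pair(pair(a, f(pair(pair(pair(a, e), pair(a, a)), pair(pair(e, e), pair(e, e))), f(pair(pair(a, pair(a, pair(a, e))), pair(a, a)), e))), pair(a, a))  →  pair(pair(a, f(pair(pair(pair(a, e), pair(a, a)), pair(pair(e, e), pair(e, e))), pair(a, pair(a, e)))), pair(a, a))   [R6 at 1.2.2]
4. pair(pair(a, f(pair(pair(pair(a, e), pair(a, a)), pair(pair(e, e), pair(e, e))), pair(a, pair(a, e)))), pair(a, a))  →  pair(pair(a, a), pair(a, a))   [R1 at 1.2]

pair(pair(a, a), pair(a, a))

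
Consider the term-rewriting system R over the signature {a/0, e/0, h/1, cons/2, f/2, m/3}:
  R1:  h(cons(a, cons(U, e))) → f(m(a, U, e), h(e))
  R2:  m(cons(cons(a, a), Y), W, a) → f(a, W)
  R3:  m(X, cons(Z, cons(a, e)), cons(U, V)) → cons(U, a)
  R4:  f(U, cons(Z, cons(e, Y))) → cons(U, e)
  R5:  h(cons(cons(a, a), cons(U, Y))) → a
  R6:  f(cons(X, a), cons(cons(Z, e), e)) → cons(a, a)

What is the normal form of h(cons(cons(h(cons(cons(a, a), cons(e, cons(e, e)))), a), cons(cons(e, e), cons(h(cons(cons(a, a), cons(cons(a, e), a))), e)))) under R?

1. h(cons(cons(h(cons(cons(a, a), cons(e, cons(e, e)))), a), cons(cons(e, e), cons(h(cons(cons(a, a), cons(cons(a, e), a))), e))))  →  h(cons(cons(a, a), cons(cons(e, e), cons(h(cons(cons(a, a), cons(cons(a, e), a))), e))))   [R5 at 1.1.1]
2. h(cons(cons(a, a), cons(cons(e, e), cons(h(cons(cons(a, a), cons(cons(a, e), a))), e))))  →  a   [R5 at ε]

a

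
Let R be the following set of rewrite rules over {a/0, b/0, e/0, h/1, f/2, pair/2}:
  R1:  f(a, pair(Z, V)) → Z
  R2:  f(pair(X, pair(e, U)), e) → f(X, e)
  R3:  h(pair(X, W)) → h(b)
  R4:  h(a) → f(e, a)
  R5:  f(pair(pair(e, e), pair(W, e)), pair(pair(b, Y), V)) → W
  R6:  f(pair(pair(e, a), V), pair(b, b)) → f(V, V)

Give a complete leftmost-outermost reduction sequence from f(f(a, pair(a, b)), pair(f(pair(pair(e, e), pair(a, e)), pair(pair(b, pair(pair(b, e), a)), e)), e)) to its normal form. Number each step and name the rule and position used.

a

1. f(f(a, pair(a, b)), pair(f(pair(pair(e, e), pair(a, e)), pair(pair(b, pair(pair(b, e), a)), e)), e))  →  f(a, pair(f(pair(pair(e, e), pair(a, e)), pair(pair(b, pair(pair(b, e), a)), e)), e))   [R1 at 1]
2. f(a, pair(f(pair(pair(e, e), pair(a, e)), pair(pair(b, pair(pair(b, e), a)), e)), e))  →  f(pair(pair(e, e), pair(a, e)), pair(pair(b, pair(pair(b, e), a)), e))   [R1 at ε]
3. f(pair(pair(e, e), pair(a, e)), pair(pair(b, pair(pair(b, e), a)), e))  →  a   [R5 at ε]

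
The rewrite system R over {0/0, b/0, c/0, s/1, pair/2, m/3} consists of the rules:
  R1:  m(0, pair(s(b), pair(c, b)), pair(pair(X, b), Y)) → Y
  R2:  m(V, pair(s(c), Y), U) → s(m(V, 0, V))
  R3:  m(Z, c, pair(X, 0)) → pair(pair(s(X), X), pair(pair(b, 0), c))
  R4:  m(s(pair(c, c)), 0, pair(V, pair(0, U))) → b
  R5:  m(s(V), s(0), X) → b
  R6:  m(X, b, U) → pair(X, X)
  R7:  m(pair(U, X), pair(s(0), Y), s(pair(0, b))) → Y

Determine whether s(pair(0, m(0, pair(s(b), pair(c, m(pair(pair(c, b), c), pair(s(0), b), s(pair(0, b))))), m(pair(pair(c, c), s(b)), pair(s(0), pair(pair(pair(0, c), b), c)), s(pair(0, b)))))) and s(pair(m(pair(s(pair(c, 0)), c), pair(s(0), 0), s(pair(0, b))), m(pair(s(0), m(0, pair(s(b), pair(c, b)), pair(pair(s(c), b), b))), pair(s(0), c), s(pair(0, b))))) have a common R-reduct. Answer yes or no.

Reduce t₁ = s(pair(0, m(0, pair(s(b), pair(c, m(pair(pair(c, b), c), pair(s(0), b), s(pair(0, b))))), m(pair(pair(c, c), s(b)), pair(s(0), pair(pair(pair(0, c), b), c)), s(pair(0, b)))))):
1. s(pair(0, m(0, pair(s(b), pair(c, m(pair(pair(c, b), c), pair(s(0), b), s(pair(0, b))))), m(pair(pair(c, c), s(b)), pair(s(0), pair(pair(pair(0, c), b), c)), s(pair(0, b))))))  →  s(pair(0, m(0, pair(s(b), pair(c, b)), m(pair(pair(c, c), s(b)), pair(s(0), pair(pair(pair(0, c), b), c)), s(pair(0, b))))))   [R7 at 1.2.2.2.2]
2. s(pair(0, m(0, pair(s(b), pair(c, b)), m(pair(pair(c, c), s(b)), pair(s(0), pair(pair(pair(0, c), b), c)), s(pair(0, b))))))  →  s(pair(0, m(0, pair(s(b), pair(c, b)), pair(pair(pair(0, c), b), c))))   [R7 at 1.2.3]
3. s(pair(0, m(0, pair(s(b), pair(c, b)), pair(pair(pair(0, c), b), c))))  →  s(pair(0, c))   [R1 at 1.2]

Reduce t₂ = s(pair(m(pair(s(pair(c, 0)), c), pair(s(0), 0), s(pair(0, b))), m(pair(s(0), m(0, pair(s(b), pair(c, b)), pair(pair(s(c), b), b))), pair(s(0), c), s(pair(0, b))))):
1. s(pair(m(pair(s(pair(c, 0)), c), pair(s(0), 0), s(pair(0, b))), m(pair(s(0), m(0, pair(s(b), pair(c, b)), pair(pair(s(c), b), b))), pair(s(0), c), s(pair(0, b)))))  →  s(pair(0, m(pair(s(0), m(0, pair(s(b), pair(c, b)), pair(pair(s(c), b), b))), pair(s(0), c), s(pair(0, b)))))   [R7 at 1.1]
2. s(pair(0, m(pair(s(0), m(0, pair(s(b), pair(c, b)), pair(pair(s(c), b), b))), pair(s(0), c), s(pair(0, b)))))  →  s(pair(0, c))   [R7 at 1.2]

yes — NF(t₁) = s(pair(0, c)), NF(t₂) = s(pair(0, c))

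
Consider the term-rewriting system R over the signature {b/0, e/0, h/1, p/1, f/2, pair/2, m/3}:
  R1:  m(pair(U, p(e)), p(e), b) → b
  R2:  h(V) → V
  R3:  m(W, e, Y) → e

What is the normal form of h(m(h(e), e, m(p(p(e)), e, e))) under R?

e

1. h(m(h(e), e, m(p(p(e)), e, e)))  →  m(h(e), e, m(p(p(e)), e, e))   [R2 at ε]
2. m(h(e), e, m(p(p(e)), e, e))  →  e   [R3 at ε]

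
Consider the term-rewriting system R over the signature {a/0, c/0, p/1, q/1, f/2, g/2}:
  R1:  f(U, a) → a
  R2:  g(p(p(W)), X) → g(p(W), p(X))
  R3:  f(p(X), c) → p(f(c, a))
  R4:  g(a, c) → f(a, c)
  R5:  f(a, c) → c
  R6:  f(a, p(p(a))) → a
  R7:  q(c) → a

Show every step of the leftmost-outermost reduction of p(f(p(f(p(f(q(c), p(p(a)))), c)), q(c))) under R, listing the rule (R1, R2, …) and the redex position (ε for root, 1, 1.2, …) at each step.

1. p(f(p(f(p(f(q(c), p(p(a)))), c)), q(c)))  →  p(f(p(p(f(c, a))), q(c)))   [R3 at 1.1.1]
2. p(f(p(p(f(c, a))), q(c)))  →  p(f(p(p(a)), q(c)))   [R1 at 1.1.1.1]
3. p(f(p(p(a)), q(c)))  →  p(f(p(p(a)), a))   [R7 at 1.2]
4. p(f(p(p(a)), a))  →  p(a)   [R1 at 1]

p(a)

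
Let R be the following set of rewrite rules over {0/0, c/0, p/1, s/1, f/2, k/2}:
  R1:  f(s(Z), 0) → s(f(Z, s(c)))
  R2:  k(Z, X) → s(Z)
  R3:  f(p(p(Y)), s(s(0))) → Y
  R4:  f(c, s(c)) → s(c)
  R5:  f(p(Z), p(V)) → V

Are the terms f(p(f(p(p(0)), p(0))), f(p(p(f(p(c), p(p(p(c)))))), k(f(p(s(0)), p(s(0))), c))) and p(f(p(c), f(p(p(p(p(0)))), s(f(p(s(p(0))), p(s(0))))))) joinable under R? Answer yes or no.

Reduce t₁ = f(p(f(p(p(0)), p(0))), f(p(p(f(p(c), p(p(p(c)))))), k(f(p(s(0)), p(s(0))), c))):
1. f(p(f(p(p(0)), p(0))), f(p(p(f(p(c), p(p(p(c)))))), k(f(p(s(0)), p(s(0))), c)))  →  f(p(0), f(p(p(f(p(c), p(p(p(c)))))), k(f(p(s(0)), p(s(0))), c)))   [R5 at 1.1]
2. f(p(0), f(p(p(f(p(c), p(p(p(c)))))), k(f(p(s(0)), p(s(0))), c)))  →  f(p(0), f(p(p(p(p(c)))), k(f(p(s(0)), p(s(0))), c)))   [R5 at 2.1.1.1]
3. f(p(0), f(p(p(p(p(c)))), k(f(p(s(0)), p(s(0))), c)))  →  f(p(0), f(p(p(p(p(c)))), s(f(p(s(0)), p(s(0))))))   [R2 at 2.2]
4. f(p(0), f(p(p(p(p(c)))), s(f(p(s(0)), p(s(0))))))  →  f(p(0), f(p(p(p(p(c)))), s(s(0))))   [R5 at 2.2.1]
5. f(p(0), f(p(p(p(p(c)))), s(s(0))))  →  f(p(0), p(p(c)))   [R3 at 2]
6. f(p(0), p(p(c)))  →  p(c)   [R5 at ε]

Reduce t₂ = p(f(p(c), f(p(p(p(p(0)))), s(f(p(s(p(0))), p(s(0))))))):
1. p(f(p(c), f(p(p(p(p(0)))), s(f(p(s(p(0))), p(s(0)))))))  →  p(f(p(c), f(p(p(p(p(0)))), s(s(0)))))   [R5 at 1.2.2.1]
2. p(f(p(c), f(p(p(p(p(0)))), s(s(0)))))  →  p(f(p(c), p(p(0))))   [R3 at 1.2]
3. p(f(p(c), p(p(0))))  →  p(p(0))   [R5 at 1]

no — NF(t₁) = p(c), NF(t₂) = p(p(0))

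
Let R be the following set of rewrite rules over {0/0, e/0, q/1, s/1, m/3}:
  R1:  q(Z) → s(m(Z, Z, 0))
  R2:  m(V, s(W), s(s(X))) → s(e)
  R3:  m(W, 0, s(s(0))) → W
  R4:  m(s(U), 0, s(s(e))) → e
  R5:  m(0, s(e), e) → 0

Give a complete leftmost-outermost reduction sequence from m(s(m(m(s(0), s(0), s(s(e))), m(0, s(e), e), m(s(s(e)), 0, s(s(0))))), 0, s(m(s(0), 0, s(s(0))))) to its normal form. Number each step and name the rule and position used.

1. m(s(m(m(s(0), s(0), s(s(e))), m(0, s(e), e), m(s(s(e)), 0, s(s(0))))), 0, s(m(s(0), 0, s(s(0)))))  →  m(s(m(s(e), m(0, s(e), e), m(s(s(e)), 0, s(s(0))))), 0, s(m(s(0), 0, s(s(0)))))   [R2 at 1.1.1]
2. m(s(m(s(e), m(0, s(e), e), m(s(s(e)), 0, s(s(0))))), 0, s(m(s(0), 0, s(s(0)))))  →  m(s(m(s(e), 0, m(s(s(e)), 0, s(s(0))))), 0, s(m(s(0), 0, s(s(0)))))   [R5 at 1.1.2]
3. m(s(m(s(e), 0, m(s(s(e)), 0, s(s(0))))), 0, s(m(s(0), 0, s(s(0)))))  →  m(s(m(s(e), 0, s(s(e)))), 0, s(m(s(0), 0, s(s(0)))))   [R3 at 1.1.3]
4. m(s(m(s(e), 0, s(s(e)))), 0, s(m(s(0), 0, s(s(0)))))  →  m(s(e), 0, s(m(s(0), 0, s(s(0)))))   [R4 at 1.1]
5. m(s(e), 0, s(m(s(0), 0, s(s(0)))))  →  m(s(e), 0, s(s(0)))   [R3 at 3.1]
6. m(s(e), 0, s(s(0)))  →  s(e)   [R3 at ε]

s(e)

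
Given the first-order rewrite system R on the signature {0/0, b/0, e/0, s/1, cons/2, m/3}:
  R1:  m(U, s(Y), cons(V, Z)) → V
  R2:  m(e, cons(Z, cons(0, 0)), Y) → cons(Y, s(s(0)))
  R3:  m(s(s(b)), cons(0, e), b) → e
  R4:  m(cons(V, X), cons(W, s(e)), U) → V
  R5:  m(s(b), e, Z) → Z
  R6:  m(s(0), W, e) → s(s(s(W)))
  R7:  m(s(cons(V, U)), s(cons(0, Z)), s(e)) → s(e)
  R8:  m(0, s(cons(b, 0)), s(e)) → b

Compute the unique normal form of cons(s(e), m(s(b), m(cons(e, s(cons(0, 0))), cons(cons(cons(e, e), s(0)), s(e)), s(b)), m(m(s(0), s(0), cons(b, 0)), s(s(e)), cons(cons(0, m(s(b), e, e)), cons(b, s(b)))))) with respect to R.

1. cons(s(e), m(s(b), m(cons(e, s(cons(0, 0))), cons(cons(cons(e, e), s(0)), s(e)), s(b)), m(m(s(0), s(0), cons(b, 0)), s(s(e)), cons(cons(0, m(s(b), e, e)), cons(b, s(b))))))  →  cons(s(e), m(s(b), e, m(m(s(0), s(0), cons(b, 0)), s(s(e)), cons(cons(0, m(s(b), e, e)), cons(b, s(b))))))   [R4 at 2.2]
2. cons(s(e), m(s(b), e, m(m(s(0), s(0), cons(b, 0)), s(s(e)), cons(cons(0, m(s(b), e, e)), cons(b, s(b))))))  →  cons(s(e), m(m(s(0), s(0), cons(b, 0)), s(s(e)), cons(cons(0, m(s(b), e, e)), cons(b, s(b)))))   [R5 at 2]
3. cons(s(e), m(m(s(0), s(0), cons(b, 0)), s(s(e)), cons(cons(0, m(s(b), e, e)), cons(b, s(b)))))  →  cons(s(e), cons(0, m(s(b), e, e)))   [R1 at 2]
4. cons(s(e), cons(0, m(s(b), e, e)))  →  cons(s(e), cons(0, e))   [R5 at 2.2]

cons(s(e), cons(0, e))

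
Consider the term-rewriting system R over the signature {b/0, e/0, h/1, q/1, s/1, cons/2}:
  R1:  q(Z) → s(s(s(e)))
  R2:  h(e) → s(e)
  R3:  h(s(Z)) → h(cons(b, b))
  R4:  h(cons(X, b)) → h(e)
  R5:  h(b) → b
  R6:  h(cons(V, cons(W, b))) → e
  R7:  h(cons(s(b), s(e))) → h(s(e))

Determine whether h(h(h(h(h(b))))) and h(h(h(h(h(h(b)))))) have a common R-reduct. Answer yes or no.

Reduce t₁ = h(h(h(h(h(b))))):
1. h(h(h(h(h(b)))))  →  h(h(h(h(b))))   [R5 at 1.1.1.1]
2. h(h(h(h(b))))  →  h(h(h(b)))   [R5 at 1.1.1]
3. h(h(h(b)))  →  h(h(b))   [R5 at 1.1]
4. h(h(b))  →  h(b)   [R5 at 1]
5. h(b)  →  b   [R5 at ε]

Reduce t₂ = h(h(h(h(h(h(b)))))):
1. h(h(h(h(h(h(b))))))  →  h(h(h(h(h(b)))))   [R5 at 1.1.1.1.1]
2. h(h(h(h(h(b)))))  →  h(h(h(h(b))))   [R5 at 1.1.1.1]
3. h(h(h(h(b))))  →  h(h(h(b)))   [R5 at 1.1.1]
4. h(h(h(b)))  →  h(h(b))   [R5 at 1.1]
5. h(h(b))  →  h(b)   [R5 at 1]
6. h(b)  →  b   [R5 at ε]

yes — NF(t₁) = b, NF(t₂) = b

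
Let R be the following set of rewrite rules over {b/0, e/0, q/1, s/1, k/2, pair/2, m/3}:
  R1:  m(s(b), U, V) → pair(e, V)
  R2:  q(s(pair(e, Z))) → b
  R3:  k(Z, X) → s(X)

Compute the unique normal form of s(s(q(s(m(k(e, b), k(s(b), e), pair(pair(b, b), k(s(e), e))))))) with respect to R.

s(s(b))

1. s(s(q(s(m(k(e, b), k(s(b), e), pair(pair(b, b), k(s(e), e)))))))  →  s(s(q(s(m(s(b), k(s(b), e), pair(pair(b, b), k(s(e), e)))))))   [R3 at 1.1.1.1.1]
2. s(s(q(s(m(s(b), k(s(b), e), pair(pair(b, b), k(s(e), e)))))))  →  s(s(q(s(pair(e, pair(pair(b, b), k(s(e), e)))))))   [R1 at 1.1.1.1]
3. s(s(q(s(pair(e, pair(pair(b, b), k(s(e), e)))))))  →  s(s(b))   [R2 at 1.1]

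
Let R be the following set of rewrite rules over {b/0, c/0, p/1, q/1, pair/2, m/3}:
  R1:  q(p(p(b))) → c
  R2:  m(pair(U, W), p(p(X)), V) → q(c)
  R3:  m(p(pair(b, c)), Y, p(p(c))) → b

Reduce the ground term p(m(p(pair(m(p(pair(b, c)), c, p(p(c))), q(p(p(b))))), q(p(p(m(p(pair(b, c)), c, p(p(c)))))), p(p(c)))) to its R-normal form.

1. p(m(p(pair(m(p(pair(b, c)), c, p(p(c))), q(p(p(b))))), q(p(p(m(p(pair(b, c)), c, p(p(c)))))), p(p(c))))  →  p(m(p(pair(b, q(p(p(b))))), q(p(p(m(p(pair(b, c)), c, p(p(c)))))), p(p(c))))   [R3 at 1.1.1.1]
2. p(m(p(pair(b, q(p(p(b))))), q(p(p(m(p(pair(b, c)), c, p(p(c)))))), p(p(c))))  →  p(m(p(pair(b, c)), q(p(p(m(p(pair(b, c)), c, p(p(c)))))), p(p(c))))   [R1 at 1.1.1.2]
3. p(m(p(pair(b, c)), q(p(p(m(p(pair(b, c)), c, p(p(c)))))), p(p(c))))  →  p(b)   [R3 at 1]

p(b)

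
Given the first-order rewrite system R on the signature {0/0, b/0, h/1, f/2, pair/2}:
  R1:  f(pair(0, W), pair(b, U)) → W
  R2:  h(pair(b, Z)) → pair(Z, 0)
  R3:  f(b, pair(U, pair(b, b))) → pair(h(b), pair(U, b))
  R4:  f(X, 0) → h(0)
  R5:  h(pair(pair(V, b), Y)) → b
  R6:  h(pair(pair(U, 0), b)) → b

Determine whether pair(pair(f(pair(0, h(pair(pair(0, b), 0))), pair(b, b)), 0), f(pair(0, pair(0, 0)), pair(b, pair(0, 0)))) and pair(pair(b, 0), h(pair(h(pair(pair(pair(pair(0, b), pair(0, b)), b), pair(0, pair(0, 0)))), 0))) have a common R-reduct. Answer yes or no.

Reduce t₁ = pair(pair(f(pair(0, h(pair(pair(0, b), 0))), pair(b, b)), 0), f(pair(0, pair(0, 0)), pair(b, pair(0, 0)))):
1. pair(pair(f(pair(0, h(pair(pair(0, b), 0))), pair(b, b)), 0), f(pair(0, pair(0, 0)), pair(b, pair(0, 0))))  →  pair(pair(h(pair(pair(0, b), 0)), 0), f(pair(0, pair(0, 0)), pair(b, pair(0, 0))))   [R1 at 1.1]
2. pair(pair(h(pair(pair(0, b), 0)), 0), f(pair(0, pair(0, 0)), pair(b, pair(0, 0))))  →  pair(pair(b, 0), f(pair(0, pair(0, 0)), pair(b, pair(0, 0))))   [R5 at 1.1]
3. pair(pair(b, 0), f(pair(0, pair(0, 0)), pair(b, pair(0, 0))))  →  pair(pair(b, 0), pair(0, 0))   [R1 at 2]

Reduce t₂ = pair(pair(b, 0), h(pair(h(pair(pair(pair(pair(0, b), pair(0, b)), b), pair(0, pair(0, 0)))), 0))):
1. pair(pair(b, 0), h(pair(h(pair(pair(pair(pair(0, b), pair(0, b)), b), pair(0, pair(0, 0)))), 0)))  →  pair(pair(b, 0), h(pair(b, 0)))   [R5 at 2.1.1]
2. pair(pair(b, 0), h(pair(b, 0)))  →  pair(pair(b, 0), pair(0, 0))   [R2 at 2]

yes — NF(t₁) = pair(pair(b, 0), pair(0, 0)), NF(t₂) = pair(pair(b, 0), pair(0, 0))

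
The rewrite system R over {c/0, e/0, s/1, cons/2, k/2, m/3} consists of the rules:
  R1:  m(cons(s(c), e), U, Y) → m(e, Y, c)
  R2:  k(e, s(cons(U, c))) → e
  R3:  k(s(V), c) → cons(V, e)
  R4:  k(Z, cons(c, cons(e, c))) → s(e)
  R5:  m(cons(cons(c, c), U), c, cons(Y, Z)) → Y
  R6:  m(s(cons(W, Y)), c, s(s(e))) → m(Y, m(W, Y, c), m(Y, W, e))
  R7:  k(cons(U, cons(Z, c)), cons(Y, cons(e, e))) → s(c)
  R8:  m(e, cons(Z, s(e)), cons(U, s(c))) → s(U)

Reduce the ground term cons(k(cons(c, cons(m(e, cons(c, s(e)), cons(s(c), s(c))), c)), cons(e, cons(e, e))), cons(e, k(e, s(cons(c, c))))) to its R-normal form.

1. cons(k(cons(c, cons(m(e, cons(c, s(e)), cons(s(c), s(c))), c)), cons(e, cons(e, e))), cons(e, k(e, s(cons(c, c)))))  →  cons(s(c), cons(e, k(e, s(cons(c, c)))))   [R7 at 1]
2. cons(s(c), cons(e, k(e, s(cons(c, c)))))  →  cons(s(c), cons(e, e))   [R2 at 2.2]

cons(s(c), cons(e, e))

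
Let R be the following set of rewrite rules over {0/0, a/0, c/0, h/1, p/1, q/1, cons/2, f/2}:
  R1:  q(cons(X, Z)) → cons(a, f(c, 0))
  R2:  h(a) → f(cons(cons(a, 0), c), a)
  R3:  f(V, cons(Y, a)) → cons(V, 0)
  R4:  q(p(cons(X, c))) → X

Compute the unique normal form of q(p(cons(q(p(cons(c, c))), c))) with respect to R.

1. q(p(cons(q(p(cons(c, c))), c)))  →  q(p(cons(c, c)))   [R4 at ε]
2. q(p(cons(c, c)))  →  c   [R4 at ε]

c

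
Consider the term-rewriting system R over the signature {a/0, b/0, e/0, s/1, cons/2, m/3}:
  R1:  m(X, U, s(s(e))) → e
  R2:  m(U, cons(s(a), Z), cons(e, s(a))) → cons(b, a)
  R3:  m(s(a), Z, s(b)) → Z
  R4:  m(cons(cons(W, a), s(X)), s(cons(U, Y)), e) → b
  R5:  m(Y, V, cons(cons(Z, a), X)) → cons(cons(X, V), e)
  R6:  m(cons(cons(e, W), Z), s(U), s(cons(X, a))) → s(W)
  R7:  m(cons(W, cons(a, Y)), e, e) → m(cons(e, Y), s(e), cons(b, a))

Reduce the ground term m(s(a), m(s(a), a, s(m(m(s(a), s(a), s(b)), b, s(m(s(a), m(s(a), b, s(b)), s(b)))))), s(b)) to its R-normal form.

1. m(s(a), m(s(a), a, s(m(m(s(a), s(a), s(b)), b, s(m(s(a), m(s(a), b, s(b)), s(b)))))), s(b))  →  m(s(a), a, s(m(m(s(a), s(a), s(b)), b, s(m(s(a), m(s(a), b, s(b)), s(b))))))   [R3 at ε]
2. m(s(a), a, s(m(m(s(a), s(a), s(b)), b, s(m(s(a), m(s(a), b, s(b)), s(b))))))  →  m(s(a), a, s(m(s(a), b, s(m(s(a), m(s(a), b, s(b)), s(b))))))   [R3 at 3.1.1]
3. m(s(a), a, s(m(s(a), b, s(m(s(a), m(s(a), b, s(b)), s(b))))))  →  m(s(a), a, s(m(s(a), b, s(m(s(a), b, s(b))))))   [R3 at 3.1.3.1]
4. m(s(a), a, s(m(s(a), b, s(m(s(a), b, s(b))))))  →  m(s(a), a, s(m(s(a), b, s(b))))   [R3 at 3.1.3.1]
5. m(s(a), a, s(m(s(a), b, s(b))))  →  m(s(a), a, s(b))   [R3 at 3.1]
6. m(s(a), a, s(b))  →  a   [R3 at ε]

a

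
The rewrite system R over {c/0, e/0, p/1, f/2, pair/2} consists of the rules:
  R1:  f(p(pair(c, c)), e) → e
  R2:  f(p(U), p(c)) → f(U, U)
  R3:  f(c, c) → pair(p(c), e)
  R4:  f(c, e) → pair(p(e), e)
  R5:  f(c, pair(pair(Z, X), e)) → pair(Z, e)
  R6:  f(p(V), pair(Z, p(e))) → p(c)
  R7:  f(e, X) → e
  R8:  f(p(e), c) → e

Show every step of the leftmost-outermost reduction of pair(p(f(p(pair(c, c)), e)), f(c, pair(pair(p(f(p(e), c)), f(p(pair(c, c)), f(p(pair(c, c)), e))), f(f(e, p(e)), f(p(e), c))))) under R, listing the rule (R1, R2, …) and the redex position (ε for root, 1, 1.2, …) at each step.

1. pair(p(f(p(pair(c, c)), e)), f(c, pair(pair(p(f(p(e), c)), f(p(pair(c, c)), f(p(pair(c, c)), e))), f(f(e, p(e)), f(p(e), c)))))  →  pair(p(e), f(c, pair(pair(p(f(p(e), c)), f(p(pair(c, c)), f(p(pair(c, c)), e))), f(f(e, p(e)), f(p(e), c)))))   [R1 at 1.1]
2. pair(p(e), f(c, pair(pair(p(f(p(e), c)), f(p(pair(c, c)), f(p(pair(c, c)), e))), f(f(e, p(e)), f(p(e), c)))))  →  pair(p(e), f(c, pair(pair(p(e), f(p(pair(c, c)), f(p(pair(c, c)), e))), f(f(e, p(e)), f(p(e), c)))))   [R8 at 2.2.1.1.1]
3. pair(p(e), f(c, pair(pair(p(e), f(p(pair(c, c)), f(p(pair(c, c)), e))), f(f(e, p(e)), f(p(e), c)))))  →  pair(p(e), f(c, pair(pair(p(e), f(p(pair(c, c)), e)), f(f(e, p(e)), f(p(e), c)))))   [R1 at 2.2.1.2.2]
4. pair(p(e), f(c, pair(pair(p(e), f(p(pair(c, c)), e)), f(f(e, p(e)), f(p(e), c)))))  →  pair(p(e), f(c, pair(pair(p(e), e), f(f(e, p(e)), f(p(e), c)))))   [R1 at 2.2.1.2]
5. pair(p(e), f(c, pair(pair(p(e), e), f(f(e, p(e)), f(p(e), c)))))  →  pair(p(e), f(c, pair(pair(p(e), e), f(e, f(p(e), c)))))   [R7 at 2.2.2.1]
6. pair(p(e), f(c, pair(pair(p(e), e), f(e, f(p(e), c)))))  →  pair(p(e), f(c, pair(pair(p(e), e), e)))   [R7 at 2.2.2]
7. pair(p(e), f(c, pair(pair(p(e), e), e)))  →  pair(p(e), pair(p(e), e))   [R5 at 2]

pair(p(e), pair(p(e), e))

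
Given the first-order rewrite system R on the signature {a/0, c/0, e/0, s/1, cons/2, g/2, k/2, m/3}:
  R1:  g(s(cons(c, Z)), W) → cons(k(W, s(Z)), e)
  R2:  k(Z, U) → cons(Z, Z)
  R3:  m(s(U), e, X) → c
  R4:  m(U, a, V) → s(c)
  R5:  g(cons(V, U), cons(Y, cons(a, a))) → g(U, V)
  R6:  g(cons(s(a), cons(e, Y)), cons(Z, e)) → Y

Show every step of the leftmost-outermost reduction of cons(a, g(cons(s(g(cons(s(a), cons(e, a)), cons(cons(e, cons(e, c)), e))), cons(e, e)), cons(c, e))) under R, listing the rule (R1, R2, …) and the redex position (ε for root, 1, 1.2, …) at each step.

1. cons(a, g(cons(s(g(cons(s(a), cons(e, a)), cons(cons(e, cons(e, c)), e))), cons(e, e)), cons(c, e)))  →  cons(a, g(cons(s(a), cons(e, e)), cons(c, e)))   [R6 at 2.1.1.1]
2. cons(a, g(cons(s(a), cons(e, e)), cons(c, e)))  →  cons(a, e)   [R6 at 2]

cons(a, e)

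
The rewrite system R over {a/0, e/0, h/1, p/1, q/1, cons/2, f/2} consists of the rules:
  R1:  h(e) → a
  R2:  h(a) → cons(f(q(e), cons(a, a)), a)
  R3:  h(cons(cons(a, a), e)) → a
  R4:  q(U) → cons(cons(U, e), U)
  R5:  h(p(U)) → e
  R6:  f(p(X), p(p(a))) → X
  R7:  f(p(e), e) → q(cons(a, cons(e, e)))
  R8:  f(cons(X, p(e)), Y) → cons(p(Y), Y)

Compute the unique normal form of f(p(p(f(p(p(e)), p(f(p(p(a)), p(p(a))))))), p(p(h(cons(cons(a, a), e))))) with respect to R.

1. f(p(p(f(p(p(e)), p(f(p(p(a)), p(p(a))))))), p(p(h(cons(cons(a, a), e)))))  →  f(p(p(f(p(p(e)), p(p(a))))), p(p(h(cons(cons(a, a), e)))))   [R6 at 1.1.1.2.1]
2. f(p(p(f(p(p(e)), p(p(a))))), p(p(h(cons(cons(a, a), e)))))  →  f(p(p(p(e))), p(p(h(cons(cons(a, a), e)))))   [R6 at 1.1.1]
3. f(p(p(p(e))), p(p(h(cons(cons(a, a), e)))))  →  f(p(p(p(e))), p(p(a)))   [R3 at 2.1.1]
4. f(p(p(p(e))), p(p(a)))  →  p(p(e))   [R6 at ε]

p(p(e))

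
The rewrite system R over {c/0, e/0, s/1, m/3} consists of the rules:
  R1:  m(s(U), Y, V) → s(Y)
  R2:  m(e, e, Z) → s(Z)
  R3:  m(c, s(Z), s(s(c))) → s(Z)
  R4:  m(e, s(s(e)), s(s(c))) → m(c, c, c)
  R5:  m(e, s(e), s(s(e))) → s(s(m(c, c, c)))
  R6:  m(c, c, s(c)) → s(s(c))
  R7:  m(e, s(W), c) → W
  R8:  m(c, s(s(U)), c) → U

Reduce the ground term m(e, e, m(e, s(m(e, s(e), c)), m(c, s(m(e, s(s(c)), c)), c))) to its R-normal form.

s(e)

1. m(e, e, m(e, s(m(e, s(e), c)), m(c, s(m(e, s(s(c)), c)), c)))  →  s(m(e, s(m(e, s(e), c)), m(c, s(m(e, s(s(c)), c)), c)))   [R2 at ε]
2. s(m(e, s(m(e, s(e), c)), m(c, s(m(e, s(s(c)), c)), c)))  →  s(m(e, s(e), m(c, s(m(e, s(s(c)), c)), c)))   [R7 at 1.2.1]
3. s(m(e, s(e), m(c, s(m(e, s(s(c)), c)), c)))  →  s(m(e, s(e), m(c, s(s(c)), c)))   [R7 at 1.3.2.1]
4. s(m(e, s(e), m(c, s(s(c)), c)))  →  s(m(e, s(e), c))   [R8 at 1.3]
5. s(m(e, s(e), c))  →  s(e)   [R7 at 1]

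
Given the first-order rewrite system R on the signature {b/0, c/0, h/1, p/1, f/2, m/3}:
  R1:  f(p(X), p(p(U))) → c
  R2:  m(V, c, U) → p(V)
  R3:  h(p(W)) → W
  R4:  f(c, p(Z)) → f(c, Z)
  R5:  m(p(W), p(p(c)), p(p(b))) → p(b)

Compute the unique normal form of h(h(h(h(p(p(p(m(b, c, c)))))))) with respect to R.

b

1. h(h(h(h(p(p(p(m(b, c, c))))))))  →  h(h(h(p(p(m(b, c, c))))))   [R3 at 1.1.1]
2. h(h(h(p(p(m(b, c, c))))))  →  h(h(p(m(b, c, c))))   [R3 at 1.1]
3. h(h(p(m(b, c, c))))  →  h(m(b, c, c))   [R3 at 1]
4. h(m(b, c, c))  →  h(p(b))   [R2 at 1]
5. h(p(b))  →  b   [R3 at ε]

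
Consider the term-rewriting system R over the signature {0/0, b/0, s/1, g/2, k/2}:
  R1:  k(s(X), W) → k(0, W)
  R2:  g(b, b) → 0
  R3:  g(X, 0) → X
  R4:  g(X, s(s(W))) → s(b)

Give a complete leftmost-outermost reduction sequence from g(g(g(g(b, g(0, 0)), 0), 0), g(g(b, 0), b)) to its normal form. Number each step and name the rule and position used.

1. g(g(g(g(b, g(0, 0)), 0), 0), g(g(b, 0), b))  →  g(g(g(b, g(0, 0)), 0), g(g(b, 0), b))   [R3 at 1]
2. g(g(g(b, g(0, 0)), 0), g(g(b, 0), b))  →  g(g(b, g(0, 0)), g(g(b, 0), b))   [R3 at 1]
3. g(g(b, g(0, 0)), g(g(b, 0), b))  →  g(g(b, 0), g(g(b, 0), b))   [R3 at 1.2]
4. g(g(b, 0), g(g(b, 0), b))  →  g(b, g(g(b, 0), b))   [R3 at 1]
5. g(b, g(g(b, 0), b))  →  g(b, g(b, b))   [R3 at 2.1]
6. g(b, g(b, b))  →  g(b, 0)   [R2 at 2]
7. g(b, 0)  →  b   [R3 at ε]

b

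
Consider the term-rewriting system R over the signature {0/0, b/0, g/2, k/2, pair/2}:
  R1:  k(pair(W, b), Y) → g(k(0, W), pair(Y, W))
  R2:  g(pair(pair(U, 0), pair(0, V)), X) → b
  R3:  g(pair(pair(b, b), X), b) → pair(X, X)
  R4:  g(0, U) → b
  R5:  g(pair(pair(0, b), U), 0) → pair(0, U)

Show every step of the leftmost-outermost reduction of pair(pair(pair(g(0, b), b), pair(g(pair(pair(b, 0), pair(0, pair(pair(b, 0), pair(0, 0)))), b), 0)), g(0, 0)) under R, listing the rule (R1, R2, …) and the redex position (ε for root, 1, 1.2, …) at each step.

1. pair(pair(pair(g(0, b), b), pair(g(pair(pair(b, 0), pair(0, pair(pair(b, 0), pair(0, 0)))), b), 0)), g(0, 0))  →  pair(pair(pair(b, b), pair(g(pair(pair(b, 0), pair(0, pair(pair(b, 0), pair(0, 0)))), b), 0)), g(0, 0))   [R4 at 1.1.1]
2. pair(pair(pair(b, b), pair(g(pair(pair(b, 0), pair(0, pair(pair(b, 0), pair(0, 0)))), b), 0)), g(0, 0))  →  pair(pair(pair(b, b), pair(b, 0)), g(0, 0))   [R2 at 1.2.1]
3. pair(pair(pair(b, b), pair(b, 0)), g(0, 0))  →  pair(pair(pair(b, b), pair(b, 0)), b)   [R4 at 2]

pair(pair(pair(b, b), pair(b, 0)), b)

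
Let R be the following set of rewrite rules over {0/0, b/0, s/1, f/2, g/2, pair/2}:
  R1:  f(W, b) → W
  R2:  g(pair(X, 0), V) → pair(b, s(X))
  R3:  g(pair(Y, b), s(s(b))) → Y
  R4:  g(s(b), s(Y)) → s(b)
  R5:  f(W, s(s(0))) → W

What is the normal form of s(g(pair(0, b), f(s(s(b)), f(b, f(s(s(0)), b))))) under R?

s(0)

1. s(g(pair(0, b), f(s(s(b)), f(b, f(s(s(0)), b)))))  →  s(g(pair(0, b), f(s(s(b)), f(b, s(s(0))))))   [R1 at 1.2.2.2]
2. s(g(pair(0, b), f(s(s(b)), f(b, s(s(0))))))  →  s(g(pair(0, b), f(s(s(b)), b)))   [R5 at 1.2.2]
3. s(g(pair(0, b), f(s(s(b)), b)))  →  s(g(pair(0, b), s(s(b))))   [R1 at 1.2]
4. s(g(pair(0, b), s(s(b))))  →  s(0)   [R3 at 1]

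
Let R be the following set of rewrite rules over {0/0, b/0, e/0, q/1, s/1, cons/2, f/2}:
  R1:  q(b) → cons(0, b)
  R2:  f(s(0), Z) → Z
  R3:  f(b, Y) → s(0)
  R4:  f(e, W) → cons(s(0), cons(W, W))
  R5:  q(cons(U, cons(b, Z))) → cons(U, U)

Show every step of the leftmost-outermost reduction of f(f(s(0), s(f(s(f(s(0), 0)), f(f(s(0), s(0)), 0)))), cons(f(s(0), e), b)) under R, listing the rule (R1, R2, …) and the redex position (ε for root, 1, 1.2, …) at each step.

1. f(f(s(0), s(f(s(f(s(0), 0)), f(f(s(0), s(0)), 0)))), cons(f(s(0), e), b))  →  f(s(f(s(f(s(0), 0)), f(f(s(0), s(0)), 0))), cons(f(s(0), e), b))   [R2 at 1]
2. f(s(f(s(f(s(0), 0)), f(f(s(0), s(0)), 0))), cons(f(s(0), e), b))  →  f(s(f(s(0), f(f(s(0), s(0)), 0))), cons(f(s(0), e), b))   [R2 at 1.1.1.1]
3. f(s(f(s(0), f(f(s(0), s(0)), 0))), cons(f(s(0), e), b))  →  f(s(f(f(s(0), s(0)), 0)), cons(f(s(0), e), b))   [R2 at 1.1]
4. f(s(f(f(s(0), s(0)), 0)), cons(f(s(0), e), b))  →  f(s(f(s(0), 0)), cons(f(s(0), e), b))   [R2 at 1.1.1]
5. f(s(f(s(0), 0)), cons(f(s(0), e), b))  →  f(s(0), cons(f(s(0), e), b))   [R2 at 1.1]
6. f(s(0), cons(f(s(0), e), b))  →  cons(f(s(0), e), b)   [R2 at ε]
7. cons(f(s(0), e), b)  →  cons(e, b)   [R2 at 1]

cons(e, b)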